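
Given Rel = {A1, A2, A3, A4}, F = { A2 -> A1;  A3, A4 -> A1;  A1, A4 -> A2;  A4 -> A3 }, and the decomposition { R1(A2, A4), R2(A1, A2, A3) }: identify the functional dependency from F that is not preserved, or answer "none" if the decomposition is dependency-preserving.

A4 -> A3

Check A4 → A3: no single fragment contains all of {A3, A4}, and the restricted closure of {A4} across the fragments never reaches {A3}.
A2 → A1 is preserved.
A3, A4 → A1 is preserved.
A1, A4 → A2 is preserved.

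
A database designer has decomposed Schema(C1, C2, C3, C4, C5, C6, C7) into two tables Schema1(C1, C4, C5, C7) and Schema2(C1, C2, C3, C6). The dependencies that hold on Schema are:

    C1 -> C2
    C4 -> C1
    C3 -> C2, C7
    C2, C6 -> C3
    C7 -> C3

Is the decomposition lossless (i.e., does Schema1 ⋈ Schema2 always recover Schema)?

Common attributes: Schema1 ∩ Schema2 = {C1}.
Closure of {C1}: C1 → C2 applies, adding C2. So (C1)⁺ = {C1, C2}.
The closure contains neither all of Schema1 = {C1, C4, C5, C7} nor all of Schema2 = {C1, C2, C3, C6}, so the common attributes are not a superkey of either fragment. The join is lossy.

No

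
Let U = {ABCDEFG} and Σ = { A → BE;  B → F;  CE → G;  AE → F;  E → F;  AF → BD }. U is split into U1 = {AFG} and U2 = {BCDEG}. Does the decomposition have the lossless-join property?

Common attributes: U1 ∩ U2 = {G}.
No dependency enlarges {G}, so (G)⁺ = {G}.
The closure contains neither all of U1 = {AFG} nor all of U2 = {BCDEG}, so the common attributes are not a superkey of either fragment. The join is lossy.

No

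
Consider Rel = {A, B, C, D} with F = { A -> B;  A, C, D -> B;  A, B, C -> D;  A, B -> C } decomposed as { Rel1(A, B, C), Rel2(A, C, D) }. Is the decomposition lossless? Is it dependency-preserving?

lossless and dependency-preserving

Lossless test: (A, C)⁺ = {A, B, C, D}, which contains all of one fragment — lossless.
Dependency preservation: A, C, D → B; A, B, C → D are not contained in any single fragment, but the restricted closure of each left-hand side across the fragments still reaches the right-hand side; the remaining FDs each lie inside some fragment. All dependencies are preserved.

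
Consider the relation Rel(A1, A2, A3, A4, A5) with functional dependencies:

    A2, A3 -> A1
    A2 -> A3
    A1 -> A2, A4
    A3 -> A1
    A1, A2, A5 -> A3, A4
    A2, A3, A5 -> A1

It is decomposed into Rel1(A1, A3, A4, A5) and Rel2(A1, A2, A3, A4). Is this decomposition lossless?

Yes

Common attributes: Rel1 ∩ Rel2 = {A1, A3, A4}.
Closure of {A1, A3, A4}: A1 → A2, A4 applies, adding A2. So (A1, A3, A4)⁺ = {A1, A2, A3, A4}.
This closure contains every attribute of Rel2, so Rel1 ∩ Rel2 → Rel2. The join is lossless.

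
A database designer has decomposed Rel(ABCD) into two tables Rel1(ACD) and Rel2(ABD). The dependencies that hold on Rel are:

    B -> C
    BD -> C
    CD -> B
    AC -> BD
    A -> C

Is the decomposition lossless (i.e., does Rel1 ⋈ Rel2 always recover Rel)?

Common attributes: Rel1 ∩ Rel2 = {AD}.
Closure of {AD}: A → C applies, adding C; CD → B applies, adding B. So (AD)⁺ = {ABCD}.
This closure contains every attribute of Rel1, so Rel1 ∩ Rel2 → Rel1. The join is lossless.

Yes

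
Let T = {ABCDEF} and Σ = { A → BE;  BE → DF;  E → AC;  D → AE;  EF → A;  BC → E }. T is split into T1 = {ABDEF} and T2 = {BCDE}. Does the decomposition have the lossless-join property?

Yes

Common attributes: T1 ∩ T2 = {BDE}.
Closure of {BDE}: BE → DF applies, adding F; E → AC applies, adding AC. So (BDE)⁺ = {ABCDEF}.
This closure contains every attribute of T1, so T1 ∩ T2 → T1. The join is lossless.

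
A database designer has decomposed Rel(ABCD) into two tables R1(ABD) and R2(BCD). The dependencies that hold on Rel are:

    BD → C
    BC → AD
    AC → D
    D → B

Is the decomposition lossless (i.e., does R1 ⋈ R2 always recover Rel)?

Yes

Common attributes: R1 ∩ R2 = {BD}.
Closure of {BD}: BD → C applies, adding C; BC → AD applies, adding A. So (BD)⁺ = {ABCD}.
This closure contains every attribute of R1, so R1 ∩ R2 → R1. The join is lossless.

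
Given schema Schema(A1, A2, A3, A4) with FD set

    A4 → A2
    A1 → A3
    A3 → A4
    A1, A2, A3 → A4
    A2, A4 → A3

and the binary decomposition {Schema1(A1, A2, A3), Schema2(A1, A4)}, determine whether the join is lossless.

Common attributes: Schema1 ∩ Schema2 = {A1}.
Closure of {A1}: A1 → A3 applies, adding A3; A3 → A4 applies, adding A4; A4 → A2 applies, adding A2. So (A1)⁺ = {A1, A2, A3, A4}.
This closure contains every attribute of Schema1, so Schema1 ∩ Schema2 → Schema1. The join is lossless.

Yes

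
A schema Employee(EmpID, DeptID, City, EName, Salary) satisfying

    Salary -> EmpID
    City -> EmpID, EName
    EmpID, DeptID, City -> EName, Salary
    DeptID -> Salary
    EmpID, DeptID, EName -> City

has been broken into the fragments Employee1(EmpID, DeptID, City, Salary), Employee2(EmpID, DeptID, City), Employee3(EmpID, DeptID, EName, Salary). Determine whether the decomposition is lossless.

No

Chase test. Columns are EmpID, DeptID, City, EName, Salary; row i has aⱼ where attribute j ∈ Employeei, else bᵢⱼ.
Initial tableau (one row per fragment):
  row 1: a1 a2 a3 b14 a5
  row 2: a1 a2 a3 b24 b25
  row 3: a1 a2 b33 a4 a5
Rows 1 and 2 agree on City; apply City→EmpID, EName and equate their EmpID, EName entries.
Rows 1 and 2 agree on EmpID, DeptID, City; apply EmpID, DeptID, City→EName, Salary and equate their EName, Salary entries.
No row becomes fully distinguished — the join is lossy.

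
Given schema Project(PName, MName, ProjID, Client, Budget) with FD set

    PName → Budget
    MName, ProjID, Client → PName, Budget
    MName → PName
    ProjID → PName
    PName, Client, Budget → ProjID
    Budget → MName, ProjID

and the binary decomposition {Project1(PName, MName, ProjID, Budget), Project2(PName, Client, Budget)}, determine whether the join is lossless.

Common attributes: Project1 ∩ Project2 = {PName, Budget}.
Closure of {PName, Budget}: Budget → MName, ProjID applies, adding MName, ProjID. So (PName, Budget)⁺ = {PName, MName, ProjID, Budget}.
This closure contains every attribute of Project1, so Project1 ∩ Project2 → Project1. The join is lossless.

Yes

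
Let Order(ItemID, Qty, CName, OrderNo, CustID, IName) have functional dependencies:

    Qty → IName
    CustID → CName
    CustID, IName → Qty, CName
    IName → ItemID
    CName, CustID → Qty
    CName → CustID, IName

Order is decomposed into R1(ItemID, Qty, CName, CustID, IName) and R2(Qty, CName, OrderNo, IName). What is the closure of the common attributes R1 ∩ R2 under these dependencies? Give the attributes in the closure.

R1 ∩ R2 = {Qty, CName, IName}.
IName → ItemID applies, adding ItemID
CName → CustID, IName applies, adding CustID
Closure: {ItemID, Qty, CName, CustID, IName}.

ItemID, Qty, CName, CustID, IName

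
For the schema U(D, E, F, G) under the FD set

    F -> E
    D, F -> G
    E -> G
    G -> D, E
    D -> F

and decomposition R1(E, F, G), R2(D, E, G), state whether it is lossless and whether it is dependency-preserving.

lossless and dependency-preserving

Lossless test: (E, G)⁺ = {D, E, F, G}, which contains all of one fragment — lossless.
Dependency preservation: D, F → G; D → F are not contained in any single fragment, but the restricted closure of each left-hand side across the fragments still reaches the right-hand side; the remaining FDs each lie inside some fragment. All dependencies are preserved.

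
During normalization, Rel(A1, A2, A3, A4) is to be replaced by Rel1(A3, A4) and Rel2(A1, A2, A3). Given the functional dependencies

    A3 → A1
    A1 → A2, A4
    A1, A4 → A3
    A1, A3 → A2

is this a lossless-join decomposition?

Yes

Common attributes: Rel1 ∩ Rel2 = {A3}.
Closure of {A3}: A3 → A1 applies, adding A1; A1 → A2, A4 applies, adding A2, A4. So (A3)⁺ = {A1, A2, A3, A4}.
This closure contains every attribute of Rel1, so Rel1 ∩ Rel2 → Rel1. The join is lossless.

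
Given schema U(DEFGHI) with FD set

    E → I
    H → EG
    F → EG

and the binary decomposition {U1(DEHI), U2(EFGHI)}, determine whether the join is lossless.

Common attributes: U1 ∩ U2 = {EHI}.
Closure of {EHI}: H → EG applies, adding G. So (EHI)⁺ = {EGHI}.
The closure contains neither all of U1 = {DEHI} nor all of U2 = {EFGHI}, so the common attributes are not a superkey of either fragment. The join is lossy.

No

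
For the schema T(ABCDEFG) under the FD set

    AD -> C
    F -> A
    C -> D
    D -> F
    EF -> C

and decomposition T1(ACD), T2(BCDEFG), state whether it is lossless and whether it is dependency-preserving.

Lossless test: (CD)⁺ = {ACDF}, which contains all of one fragment — lossless.
Dependency preservation: the restricted closure of {F} across the fragments never reaches {A}, so F → A cannot be enforced without a join — not preserved.

lossless but not dependency-preserving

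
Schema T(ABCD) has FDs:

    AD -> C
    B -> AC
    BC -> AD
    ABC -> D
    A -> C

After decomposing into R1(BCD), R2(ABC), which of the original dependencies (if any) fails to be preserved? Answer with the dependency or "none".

none

AD → C: restricted closure across fragments reaches C.
B → AC lies within R2.
BC → AD: restricted closure across fragments reaches AD.
ABC → D: restricted closure across fragments reaches D.
A → C lies within R2.
Every dependency is enforceable on the fragments, so the decomposition is dependency-preserving.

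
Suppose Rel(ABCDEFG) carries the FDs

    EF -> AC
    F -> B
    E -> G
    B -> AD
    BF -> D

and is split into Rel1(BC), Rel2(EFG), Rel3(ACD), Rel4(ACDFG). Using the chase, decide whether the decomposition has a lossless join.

No

Chase test. Columns are ABCDEFG; row i has aⱼ where attribute j ∈ Reli, else bᵢⱼ.
Initial tableau (one row per fragment):
  row 1: b11 a2 a3 b14 b15 b16 b17
  row 2: b21 b22 b23 b24 a5 a6 a7
  row 3: a1 b32 a3 a4 b35 b36 b37
  row 4: a1 b42 a3 a4 b45 a6 a7
Rows 2 and 4 agree on F; apply F→B and equate their B entries.
Rows 2 and 4 agree on B; apply B→AD and equate their AD entries.
No row becomes fully distinguished — the join is lossy.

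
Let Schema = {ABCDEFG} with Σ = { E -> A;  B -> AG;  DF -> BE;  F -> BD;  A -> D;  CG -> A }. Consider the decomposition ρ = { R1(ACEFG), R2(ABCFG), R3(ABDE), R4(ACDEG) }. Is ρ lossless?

Yes

Chase test. Columns are ABCDEFG; row i has aⱼ where attribute j ∈ Ri, else bᵢⱼ.
Initial tableau (one row per fragment):
  row 1: a1 b12 a3 b14 a5 a6 a7
  row 2: a1 a2 a3 b24 b25 a6 a7
  row 3: a1 a2 b33 a4 a5 b36 b37
  row 4: a1 b42 a3 a4 a5 b46 a7
Rows 2 and 3 agree on B; apply B→AG and equate their AG entries.
Rows 1 and 2 agree on F; apply F→BD and equate their BD entries.
Rows 1 and 3 agree on A; apply A→D and equate their D entries.
Rows 1 and 2 agree on DF; apply DF→BE and equate their BE entries.
Row 1 is now all distinguished symbols — the join is lossless.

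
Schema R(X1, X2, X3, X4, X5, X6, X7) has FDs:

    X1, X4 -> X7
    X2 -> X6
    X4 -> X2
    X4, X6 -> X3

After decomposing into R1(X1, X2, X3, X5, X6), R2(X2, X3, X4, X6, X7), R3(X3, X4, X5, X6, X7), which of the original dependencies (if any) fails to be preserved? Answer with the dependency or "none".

Check X1, X4 → X7: no single fragment contains all of {X1, X4, X7}, and the restricted closure of {X1, X4} across the fragments never reaches {X7}.
X2 → X6 is preserved.
X4 → X2 is preserved.
X4, X6 → X3 is preserved.

X1, X4 -> X7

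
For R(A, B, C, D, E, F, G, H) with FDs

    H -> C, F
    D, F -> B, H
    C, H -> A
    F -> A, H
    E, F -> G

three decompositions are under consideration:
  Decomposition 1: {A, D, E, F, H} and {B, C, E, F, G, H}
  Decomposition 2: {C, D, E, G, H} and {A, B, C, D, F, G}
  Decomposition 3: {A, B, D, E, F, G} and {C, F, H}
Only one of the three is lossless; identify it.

Decomposition 1: common = {E, F, H}, closure = {A, C, E, F, G, H} → lossy.
Decomposition 2: common = {C, D, G}, closure = {C, D, G} → lossy.
Decomposition 3: common = {F}, closure = {A, C, F, H} → lossless.

Decomposition 3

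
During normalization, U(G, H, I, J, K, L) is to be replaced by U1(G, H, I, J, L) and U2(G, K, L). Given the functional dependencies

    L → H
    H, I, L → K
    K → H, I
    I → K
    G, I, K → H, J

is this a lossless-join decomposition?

No

Common attributes: U1 ∩ U2 = {G, L}.
Closure of {G, L}: L → H applies, adding H. So (G, L)⁺ = {G, H, L}.
The closure contains neither all of U1 = {G, H, I, J, L} nor all of U2 = {G, K, L}, so the common attributes are not a superkey of either fragment. The join is lossy.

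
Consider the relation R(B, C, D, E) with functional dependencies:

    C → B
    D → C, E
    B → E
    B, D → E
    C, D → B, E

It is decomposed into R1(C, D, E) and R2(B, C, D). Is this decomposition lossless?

Yes

Common attributes: R1 ∩ R2 = {C, D}.
Closure of {C, D}: C → B applies, adding B; D → C, E applies, adding E. So (C, D)⁺ = {B, C, D, E}.
This closure contains every attribute of R1, so R1 ∩ R2 → R1. The join is lossless.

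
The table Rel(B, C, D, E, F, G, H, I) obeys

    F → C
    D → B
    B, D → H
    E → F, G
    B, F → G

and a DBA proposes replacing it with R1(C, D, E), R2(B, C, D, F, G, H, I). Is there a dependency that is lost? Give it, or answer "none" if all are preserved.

E → F, G

Check E → F, G: no single fragment contains all of {E, F, G}, and the restricted closure of {E} across the fragments never reaches {F, G}.
F → C is preserved.
D → B is preserved.
B, D → H is preserved.
B, F → G is preserved.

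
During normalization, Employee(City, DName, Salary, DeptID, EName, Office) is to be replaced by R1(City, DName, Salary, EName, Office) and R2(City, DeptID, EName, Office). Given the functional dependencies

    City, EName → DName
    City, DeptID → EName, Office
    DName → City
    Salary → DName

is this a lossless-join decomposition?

Common attributes: R1 ∩ R2 = {City, EName, Office}.
Closure of {City, EName, Office}: City, EName → DName applies, adding DName. So (City, EName, Office)⁺ = {City, DName, EName, Office}.
The closure contains neither all of R1 = {City, DName, Salary, EName, Office} nor all of R2 = {City, DeptID, EName, Office}, so the common attributes are not a superkey of either fragment. The join is lossy.

No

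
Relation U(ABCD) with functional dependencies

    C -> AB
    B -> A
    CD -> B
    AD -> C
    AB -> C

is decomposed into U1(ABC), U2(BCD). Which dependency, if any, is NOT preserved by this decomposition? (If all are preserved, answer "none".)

Check AD → C: no single fragment contains all of {ACD}, and the restricted closure of {AD} across the fragments never reaches {C}.
C → AB is preserved.
B → A is preserved.
CD → B is preserved.
AB → C is preserved.

AD -> C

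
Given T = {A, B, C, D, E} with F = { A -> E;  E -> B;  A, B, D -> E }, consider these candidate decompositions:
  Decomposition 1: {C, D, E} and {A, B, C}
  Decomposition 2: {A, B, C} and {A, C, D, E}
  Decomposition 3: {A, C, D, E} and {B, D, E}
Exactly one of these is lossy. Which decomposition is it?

Decomposition 1

Decomposition 1: common = {C}, closure = {C} → lossy.
Decomposition 2: common = {A, C}, closure = {A, B, C, E} → lossless.
Decomposition 3: common = {D, E}, closure = {B, D, E} → lossless.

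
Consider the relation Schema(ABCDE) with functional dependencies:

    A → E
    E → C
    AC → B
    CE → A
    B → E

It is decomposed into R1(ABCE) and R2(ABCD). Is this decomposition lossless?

Yes

Common attributes: R1 ∩ R2 = {ABC}.
Closure of {ABC}: A → E applies, adding E. So (ABC)⁺ = {ABCE}.
This closure contains every attribute of R1, so R1 ∩ R2 → R1. The join is lossless.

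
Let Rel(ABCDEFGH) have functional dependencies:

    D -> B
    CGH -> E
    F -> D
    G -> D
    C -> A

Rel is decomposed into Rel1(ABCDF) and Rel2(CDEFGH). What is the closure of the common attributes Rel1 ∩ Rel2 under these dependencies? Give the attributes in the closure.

Rel1 ∩ Rel2 = {CDF}.
D → B applies, adding B
C → A applies, adding A
Closure: {ABCDF}.

ABCDF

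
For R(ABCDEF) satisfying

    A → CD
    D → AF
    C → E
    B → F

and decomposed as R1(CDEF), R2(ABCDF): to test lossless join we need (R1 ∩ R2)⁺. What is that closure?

R1 ∩ R2 = {CDF}.
D → AF applies, adding A
C → E applies, adding E
Closure: {ACDEF}.

ACDEF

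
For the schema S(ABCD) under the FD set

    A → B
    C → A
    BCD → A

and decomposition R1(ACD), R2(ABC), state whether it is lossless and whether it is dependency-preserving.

lossless and dependency-preserving

Lossless test: (AC)⁺ = {ABC}, which contains all of one fragment — lossless.
Dependency preservation: BCD → A is not contained in any single fragment, but the restricted closure of its left-hand side across the fragments still reaches the right-hand side; the remaining FDs each lie inside some fragment. All dependencies are preserved.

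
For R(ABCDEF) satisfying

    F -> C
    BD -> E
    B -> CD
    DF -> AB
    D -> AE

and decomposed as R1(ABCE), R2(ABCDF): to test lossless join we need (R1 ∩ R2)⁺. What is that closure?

ABCDE

R1 ∩ R2 = {ABC}.
B → CD applies, adding D
D → AE applies, adding E
Closure: {ABCDE}.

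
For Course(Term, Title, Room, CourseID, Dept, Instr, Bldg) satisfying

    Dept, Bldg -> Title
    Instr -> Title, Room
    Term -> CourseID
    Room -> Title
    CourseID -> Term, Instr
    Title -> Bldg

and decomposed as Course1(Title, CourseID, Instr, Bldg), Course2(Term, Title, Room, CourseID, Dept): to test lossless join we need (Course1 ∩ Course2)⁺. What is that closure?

Course1 ∩ Course2 = {Title, CourseID}.
CourseID → Term, Instr applies, adding Term, Instr
Title → Bldg applies, adding Bldg
Instr → Title, Room applies, adding Room
Closure: {Term, Title, Room, CourseID, Instr, Bldg}.

Term, Title, Room, CourseID, Instr, Bldg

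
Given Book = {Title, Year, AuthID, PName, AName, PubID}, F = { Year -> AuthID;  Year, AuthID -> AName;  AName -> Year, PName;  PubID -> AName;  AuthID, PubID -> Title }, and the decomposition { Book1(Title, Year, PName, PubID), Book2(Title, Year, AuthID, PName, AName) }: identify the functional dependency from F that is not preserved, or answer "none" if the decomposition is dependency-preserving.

Year → AuthID lies within Book2.
Year, AuthID → AName lies within Book2.
AName → Year, PName lies within Book2.
PubID → AName: restricted closure across fragments reaches AName.
AuthID, PubID → Title: restricted closure across fragments reaches Title.
Every dependency is enforceable on the fragments, so the decomposition is dependency-preserving.

none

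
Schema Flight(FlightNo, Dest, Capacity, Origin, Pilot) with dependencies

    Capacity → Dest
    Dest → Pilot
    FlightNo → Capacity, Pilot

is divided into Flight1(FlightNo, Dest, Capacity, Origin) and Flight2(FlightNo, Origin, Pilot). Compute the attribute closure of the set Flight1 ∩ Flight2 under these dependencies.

Flight1 ∩ Flight2 = {FlightNo, Origin}.
FlightNo → Capacity, Pilot applies, adding Capacity, Pilot
Capacity → Dest applies, adding Dest
Closure: {FlightNo, Dest, Capacity, Origin, Pilot}.

FlightNo, Dest, Capacity, Origin, Pilot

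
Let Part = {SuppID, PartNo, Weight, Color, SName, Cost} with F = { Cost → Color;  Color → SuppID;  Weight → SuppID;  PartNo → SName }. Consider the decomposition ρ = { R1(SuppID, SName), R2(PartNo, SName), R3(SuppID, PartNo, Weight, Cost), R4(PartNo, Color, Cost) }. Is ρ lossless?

Chase test. Columns are SuppID, PartNo, Weight, Color, SName, Cost; row i has aⱼ where attribute j ∈ Ri, else bᵢⱼ.
Initial tableau (one row per fragment):
  row 1: a1 b12 b13 b14 a5 b16
  row 2: b21 a2 b23 b24 a5 b26
  row 3: a1 a2 a3 b34 b35 a6
  row 4: b41 a2 b43 a4 b45 a6
Rows 3 and 4 agree on Cost; apply Cost→Color and equate their Color entries.
Rows 3 and 4 agree on Color; apply Color→SuppID and equate their SuppID entries.
Rows 2 and 3 agree on PartNo; apply PartNo→SName and equate their SName entries.
Rows 2 and 4 agree on PartNo; apply PartNo→SName and equate their SName entries.
Row 3 is now all distinguished symbols — the join is lossless.

Yes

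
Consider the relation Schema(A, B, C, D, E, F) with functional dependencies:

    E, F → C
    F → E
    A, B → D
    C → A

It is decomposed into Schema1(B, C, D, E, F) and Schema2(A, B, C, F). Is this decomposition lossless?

Common attributes: Schema1 ∩ Schema2 = {B, C, F}.
Closure of {B, C, F}: F → E applies, adding E; C → A applies, adding A; A, B → D applies, adding D. So (B, C, F)⁺ = {A, B, C, D, E, F}.
This closure contains every attribute of Schema1, so Schema1 ∩ Schema2 → Schema1. The join is lossless.

Yes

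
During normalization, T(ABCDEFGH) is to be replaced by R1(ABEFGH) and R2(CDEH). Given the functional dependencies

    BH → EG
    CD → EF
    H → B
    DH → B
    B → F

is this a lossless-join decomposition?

Common attributes: R1 ∩ R2 = {EH}.
Closure of {EH}: H → B applies, adding B; B → F applies, adding F; BH → EG applies, adding G. So (EH)⁺ = {BEFGH}.
The closure contains neither all of R1 = {ABEFGH} nor all of R2 = {CDEH}, so the common attributes are not a superkey of either fragment. The join is lossy.

No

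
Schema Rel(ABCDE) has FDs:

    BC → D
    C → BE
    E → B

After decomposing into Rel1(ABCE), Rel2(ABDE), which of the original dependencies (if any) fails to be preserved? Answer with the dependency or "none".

BC → D

Check BC → D: no single fragment contains all of {BCD}, and the restricted closure of {BC} across the fragments never reaches {D}.
C → BE is preserved.
E → B is preserved.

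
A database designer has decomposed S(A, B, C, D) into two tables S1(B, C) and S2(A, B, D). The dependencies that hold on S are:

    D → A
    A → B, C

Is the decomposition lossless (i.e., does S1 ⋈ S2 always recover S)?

No

Common attributes: S1 ∩ S2 = {B}.
No dependency enlarges {B}, so (B)⁺ = {B}.
The closure contains neither all of S1 = {B, C} nor all of S2 = {A, B, D}, so the common attributes are not a superkey of either fragment. The join is lossy.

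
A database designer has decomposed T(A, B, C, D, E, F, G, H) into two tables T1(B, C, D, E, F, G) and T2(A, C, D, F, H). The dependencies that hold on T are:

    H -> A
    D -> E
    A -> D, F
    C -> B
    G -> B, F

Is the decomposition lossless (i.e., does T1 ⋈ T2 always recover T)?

No

Common attributes: T1 ∩ T2 = {C, D, F}.
Closure of {C, D, F}: D → E applies, adding E; C → B applies, adding B. So (C, D, F)⁺ = {B, C, D, E, F}.
The closure contains neither all of T1 = {B, C, D, E, F, G} nor all of T2 = {A, C, D, F, H}, so the common attributes are not a superkey of either fragment. The join is lossy.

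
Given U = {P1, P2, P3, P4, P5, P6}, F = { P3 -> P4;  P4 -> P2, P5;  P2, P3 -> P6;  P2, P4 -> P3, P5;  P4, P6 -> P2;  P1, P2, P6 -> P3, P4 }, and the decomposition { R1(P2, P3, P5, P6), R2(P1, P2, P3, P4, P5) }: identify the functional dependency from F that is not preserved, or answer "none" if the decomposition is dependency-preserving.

P1, P2, P6 -> P3, P4

Check P1, P2, P6 → P3, P4: no single fragment contains all of {P1, P2, P3, P4, P6}, and the restricted closure of {P1, P2, P6} across the fragments never reaches {P3, P4}.
P3 → P4 is preserved.
P4 → P2, P5 is preserved.
P2, P3 → P6 is preserved.
P2, P4 → P3, P5 is preserved.
P4, P6 → P2 is preserved.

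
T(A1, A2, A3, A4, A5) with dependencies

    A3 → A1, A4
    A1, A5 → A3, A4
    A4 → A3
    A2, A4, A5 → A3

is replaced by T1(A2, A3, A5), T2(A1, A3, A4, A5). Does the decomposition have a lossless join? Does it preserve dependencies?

Lossless test: (A3, A5)⁺ = {A1, A3, A4, A5}, which contains all of one fragment — lossless.
Dependency preservation: A2, A4, A5 → A3 is not contained in any single fragment, but the restricted closure of its left-hand side across the fragments still reaches the right-hand side; the remaining FDs each lie inside some fragment. All dependencies are preserved.

lossless and dependency-preserving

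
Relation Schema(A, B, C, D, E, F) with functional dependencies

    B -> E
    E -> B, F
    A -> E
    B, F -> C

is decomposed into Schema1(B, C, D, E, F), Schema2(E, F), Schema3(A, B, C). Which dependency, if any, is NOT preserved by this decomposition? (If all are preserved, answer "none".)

B → E lies within Schema1.
E → B, F lies within Schema1.
A → E: restricted closure across fragments reaches E.
B, F → C lies within Schema1.
Every dependency is enforceable on the fragments, so the decomposition is dependency-preserving.

none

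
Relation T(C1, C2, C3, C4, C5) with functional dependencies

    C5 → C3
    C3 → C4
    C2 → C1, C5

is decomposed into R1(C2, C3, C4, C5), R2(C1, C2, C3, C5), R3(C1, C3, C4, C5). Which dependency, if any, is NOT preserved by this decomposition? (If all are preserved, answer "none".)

none

C5 → C3 lies within R1.
C3 → C4 lies within R1.
C2 → C1, C5 lies within R2.
Every dependency is enforceable on the fragments, so the decomposition is dependency-preserving.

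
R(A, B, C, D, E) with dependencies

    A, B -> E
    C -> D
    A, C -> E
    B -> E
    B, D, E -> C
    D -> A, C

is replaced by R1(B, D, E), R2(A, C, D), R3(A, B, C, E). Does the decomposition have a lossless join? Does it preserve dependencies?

Lossless test (chase): Rows 2 and 3 agree on C; apply C→D and equate their D entries. Rows 2 and 3 agree on A, C; apply A, C→E and equate their E entries. Rows 1 and 3 agree on B, D, E; apply B, D, E→C and equate their C entries. Rows 1 and 2 agree on D; apply D→A, C and equate their A, C entries. Row 1 is now all distinguished symbols — the join is lossless.
Dependency preservation: B, D, E → C is not contained in any single fragment, but the restricted closure of its left-hand side across the fragments still reaches the right-hand side; the remaining FDs each lie inside some fragment. All dependencies are preserved.

lossless and dependency-preserving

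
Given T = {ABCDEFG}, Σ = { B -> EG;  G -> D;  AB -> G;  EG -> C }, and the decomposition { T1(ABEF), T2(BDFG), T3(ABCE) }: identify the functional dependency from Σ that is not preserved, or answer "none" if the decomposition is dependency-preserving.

EG -> C

Check EG → C: no single fragment contains all of {CEG}, and the restricted closure of {EG} across the fragments never reaches {C}.
B → EG is preserved.
G → D is preserved.
AB → G is preserved.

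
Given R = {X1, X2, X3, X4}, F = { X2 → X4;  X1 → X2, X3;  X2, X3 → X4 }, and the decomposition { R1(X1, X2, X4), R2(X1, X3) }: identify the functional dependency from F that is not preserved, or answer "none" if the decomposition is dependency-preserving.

none

X2 → X4 lies within R1.
X1 → X2, X3: restricted closure across fragments reaches X2, X3.
X2, X3 → X4: restricted closure across fragments reaches X4.
Every dependency is enforceable on the fragments, so the decomposition is dependency-preserving.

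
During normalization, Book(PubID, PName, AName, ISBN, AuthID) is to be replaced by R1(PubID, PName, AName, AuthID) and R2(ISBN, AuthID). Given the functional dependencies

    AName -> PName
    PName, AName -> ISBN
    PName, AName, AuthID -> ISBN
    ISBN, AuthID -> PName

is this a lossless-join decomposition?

No

Common attributes: R1 ∩ R2 = {AuthID}.
No dependency enlarges {AuthID}, so (AuthID)⁺ = {AuthID}.
The closure contains neither all of R1 = {PubID, PName, AName, AuthID} nor all of R2 = {ISBN, AuthID}, so the common attributes are not a superkey of either fragment. The join is lossy.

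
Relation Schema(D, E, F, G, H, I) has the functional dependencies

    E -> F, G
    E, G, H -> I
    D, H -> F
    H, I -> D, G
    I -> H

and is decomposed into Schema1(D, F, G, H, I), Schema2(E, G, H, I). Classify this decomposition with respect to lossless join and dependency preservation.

lossless but not dependency-preserving

Lossless test: (G, H, I)⁺ = {D, F, G, H, I}, which contains all of one fragment — lossless.
Dependency preservation: the restricted closure of {E} across the fragments never reaches {F, G}, so E → F, G cannot be enforced without a join — not preserved.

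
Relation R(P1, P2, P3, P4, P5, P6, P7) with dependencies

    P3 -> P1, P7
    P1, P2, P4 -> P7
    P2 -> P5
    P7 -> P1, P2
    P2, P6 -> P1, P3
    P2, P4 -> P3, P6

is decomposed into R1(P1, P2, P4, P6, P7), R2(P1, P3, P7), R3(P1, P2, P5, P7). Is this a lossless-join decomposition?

Chase test. Columns are P1, P2, P3, P4, P5, P6, P7; row i has aⱼ where attribute j ∈ Ri, else bᵢⱼ.
Initial tableau (one row per fragment):
  row 1: a1 a2 b13 a4 b15 a6 a7
  row 2: a1 b22 a3 b24 b25 b26 a7
  row 3: a1 a2 b33 b34 a5 b36 a7
Rows 1 and 3 agree on P2; apply P2→P5 and equate their P5 entries.
Rows 1 and 2 agree on P7; apply P7→P1, P2 and equate their P1, P2 entries.
Rows 1 and 2 agree on P2; apply P2→P5 and equate their P5 entries.
No row becomes fully distinguished — the join is lossy.

No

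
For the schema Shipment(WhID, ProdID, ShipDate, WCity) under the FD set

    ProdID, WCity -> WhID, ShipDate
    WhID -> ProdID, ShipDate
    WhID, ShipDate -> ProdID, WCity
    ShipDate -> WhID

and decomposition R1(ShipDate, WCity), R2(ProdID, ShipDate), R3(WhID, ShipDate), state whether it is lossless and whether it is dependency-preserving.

lossless but not dependency-preserving

Lossless test (chase): Rows 1 and 2 agree on ShipDate; apply ShipDate→WhID and equate their WhID entries. Rows 1 and 3 agree on ShipDate; apply ShipDate→WhID and equate their WhID entries. Rows 1 and 2 agree on WhID; apply WhID→ProdID, ShipDate and equate their ProdID, ShipDate entries. Rows 1 and 3 agree on WhID; apply WhID→ProdID, ShipDate and equate their ProdID, ShipDate entries. Rows 1 and 2 agree on WhID, ShipDate; apply WhID, ShipDate→ProdID, WCity and equate their ProdID, WCity entries. Rows 1 and 3 agree on WhID, ShipDate; apply WhID, ShipDate→ProdID, WCity and equate their ProdID, WCity entries. Row 1 is now all distinguished symbols — the join is lossless.
Dependency preservation: the restricted closure of {ProdID, WCity} across the fragments never reaches {WhID, ShipDate}, so ProdID, WCity → WhID, ShipDate cannot be enforced without a join — not preserved.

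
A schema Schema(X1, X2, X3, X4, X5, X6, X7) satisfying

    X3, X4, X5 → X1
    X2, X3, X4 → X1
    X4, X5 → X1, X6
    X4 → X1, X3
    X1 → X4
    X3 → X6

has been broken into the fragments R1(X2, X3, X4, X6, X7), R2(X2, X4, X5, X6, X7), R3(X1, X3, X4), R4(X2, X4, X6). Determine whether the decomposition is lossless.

Chase test. Columns are X1, X2, X3, X4, X5, X6, X7; row i has aⱼ where attribute j ∈ Ri, else bᵢⱼ.
Initial tableau (one row per fragment):
  row 1: b11 a2 a3 a4 b15 a6 a7
  row 2: b21 a2 b23 a4 a5 a6 a7
  row 3: a1 b32 a3 a4 b35 b36 b37
  row 4: b41 a2 b43 a4 b45 a6 b47
Rows 1 and 2 agree on X4; apply X4→X1, X3 and equate their X1, X3 entries.
Rows 1 and 3 agree on X4; apply X4→X1, X3 and equate their X1, X3 entries.
Rows 1 and 4 agree on X4; apply X4→X1, X3 and equate their X1, X3 entries.
Rows 1 and 3 agree on X3; apply X3→X6 and equate their X6 entries.
Row 2 is now all distinguished symbols — the join is lossless.

Yes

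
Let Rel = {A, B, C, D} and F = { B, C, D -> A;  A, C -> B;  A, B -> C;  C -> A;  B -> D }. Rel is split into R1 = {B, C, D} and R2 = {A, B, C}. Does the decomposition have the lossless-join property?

Yes

Common attributes: R1 ∩ R2 = {B, C}.
Closure of {B, C}: C → A applies, adding A; B → D applies, adding D. So (B, C)⁺ = {A, B, C, D}.
This closure contains every attribute of R1, so R1 ∩ R2 → R1. The join is lossless.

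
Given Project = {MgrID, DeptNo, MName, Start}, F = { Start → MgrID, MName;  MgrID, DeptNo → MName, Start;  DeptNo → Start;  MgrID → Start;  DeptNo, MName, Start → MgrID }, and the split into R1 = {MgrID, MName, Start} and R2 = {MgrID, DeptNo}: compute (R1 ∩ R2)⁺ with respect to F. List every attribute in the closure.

R1 ∩ R2 = {MgrID}.
MgrID → Start applies, adding Start
Start → MgrID, MName applies, adding MName
Closure: {MgrID, MName, Start}.

MgrID, MName, Start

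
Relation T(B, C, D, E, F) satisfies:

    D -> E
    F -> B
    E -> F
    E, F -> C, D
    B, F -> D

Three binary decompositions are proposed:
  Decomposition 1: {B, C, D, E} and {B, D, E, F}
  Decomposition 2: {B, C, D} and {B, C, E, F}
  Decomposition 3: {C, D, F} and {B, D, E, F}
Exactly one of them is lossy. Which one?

Decomposition 1: common = {B, D, E}, closure = {B, C, D, E, F} → lossless.
Decomposition 2: common = {B, C}, closure = {B, C} → lossy.
Decomposition 3: common = {D, F}, closure = {B, C, D, E, F} → lossless.

Decomposition 2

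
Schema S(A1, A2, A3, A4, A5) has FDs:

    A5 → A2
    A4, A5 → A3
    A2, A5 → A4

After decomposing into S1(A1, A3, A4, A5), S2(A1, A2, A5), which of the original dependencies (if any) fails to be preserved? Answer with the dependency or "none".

none

A5 → A2 lies within S2.
A4, A5 → A3 lies within S1.
A2, A5 → A4: restricted closure across fragments reaches A4.
Every dependency is enforceable on the fragments, so the decomposition is dependency-preserving.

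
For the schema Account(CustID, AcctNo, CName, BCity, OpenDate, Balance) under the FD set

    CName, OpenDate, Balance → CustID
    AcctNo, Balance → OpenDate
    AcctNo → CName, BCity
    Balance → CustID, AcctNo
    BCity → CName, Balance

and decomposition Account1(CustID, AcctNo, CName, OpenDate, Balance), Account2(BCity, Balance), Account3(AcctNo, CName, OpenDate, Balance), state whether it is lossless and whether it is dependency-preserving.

Lossless test (chase): Rows 1 and 3 agree on CName, OpenDate, Balance; apply CName, OpenDate, Balance→CustID and equate their CustID entries. Rows 1 and 3 agree on AcctNo; apply AcctNo→CName, BCity and equate their CName, BCity entries. Rows 1 and 2 agree on Balance; apply Balance→CustID, AcctNo and equate their CustID, AcctNo entries. Rows 1 and 2 agree on AcctNo, Balance; apply AcctNo, Balance→OpenDate and equate their OpenDate entries. Rows 1 and 2 agree on AcctNo; apply AcctNo→CName, BCity and equate their CName, BCity entries. Row 1 is now all distinguished symbols — the join is lossless.
Dependency preservation: AcctNo → CName, BCity; BCity → CName, Balance are not contained in any single fragment, but the restricted closure of each left-hand side across the fragments still reaches the right-hand side; the remaining FDs each lie inside some fragment. All dependencies are preserved.

lossless and dependency-preserving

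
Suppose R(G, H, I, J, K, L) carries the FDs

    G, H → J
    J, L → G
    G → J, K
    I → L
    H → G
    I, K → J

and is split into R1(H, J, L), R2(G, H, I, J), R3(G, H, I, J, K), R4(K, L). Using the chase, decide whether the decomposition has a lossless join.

No

Chase test. Columns are G, H, I, J, K, L; row i has aⱼ where attribute j ∈ Ri, else bᵢⱼ.
Initial tableau (one row per fragment):
  row 1: b11 a2 b13 a4 b15 a6
  row 2: a1 a2 a3 a4 b25 b26
  row 3: a1 a2 a3 a4 a5 b36
  row 4: b41 b42 b43 b44 a5 a6
Rows 2 and 3 agree on G; apply G→J, K and equate their J, K entries.
Rows 2 and 3 agree on I; apply I→L and equate their L entries.
Rows 1 and 2 agree on H; apply H→G and equate their G entries.
Rows 1 and 2 agree on G; apply G→J, K and equate their J, K entries.
No row becomes fully distinguished — the join is lossy.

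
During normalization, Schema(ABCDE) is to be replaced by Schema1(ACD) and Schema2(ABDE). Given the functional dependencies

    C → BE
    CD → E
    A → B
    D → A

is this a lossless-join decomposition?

Common attributes: Schema1 ∩ Schema2 = {AD}.
Closure of {AD}: A → B applies, adding B. So (AD)⁺ = {ABD}.
The closure contains neither all of Schema1 = {ACD} nor all of Schema2 = {ABDE}, so the common attributes are not a superkey of either fragment. The join is lossy.

No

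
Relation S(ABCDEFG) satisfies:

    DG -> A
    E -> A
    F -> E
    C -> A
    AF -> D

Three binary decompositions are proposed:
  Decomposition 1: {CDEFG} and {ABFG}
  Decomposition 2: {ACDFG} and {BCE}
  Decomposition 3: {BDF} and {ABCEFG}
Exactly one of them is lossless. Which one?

Decomposition 3

Decomposition 1: common = {FG}, closure = {ADEFG} → lossy.
Decomposition 2: common = {C}, closure = {AC} → lossy.
Decomposition 3: common = {BF}, closure = {ABDEF} → lossless.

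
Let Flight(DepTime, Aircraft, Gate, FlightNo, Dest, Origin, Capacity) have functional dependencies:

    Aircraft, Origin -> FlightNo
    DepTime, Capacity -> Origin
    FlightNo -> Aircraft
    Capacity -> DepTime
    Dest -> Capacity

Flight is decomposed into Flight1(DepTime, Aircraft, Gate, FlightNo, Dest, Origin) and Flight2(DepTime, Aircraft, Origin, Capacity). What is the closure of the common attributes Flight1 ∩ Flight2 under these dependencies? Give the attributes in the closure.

Flight1 ∩ Flight2 = {DepTime, Aircraft, Origin}.
Aircraft, Origin → FlightNo applies, adding FlightNo
Closure: {DepTime, Aircraft, FlightNo, Origin}.

DepTime, Aircraft, FlightNo, Origin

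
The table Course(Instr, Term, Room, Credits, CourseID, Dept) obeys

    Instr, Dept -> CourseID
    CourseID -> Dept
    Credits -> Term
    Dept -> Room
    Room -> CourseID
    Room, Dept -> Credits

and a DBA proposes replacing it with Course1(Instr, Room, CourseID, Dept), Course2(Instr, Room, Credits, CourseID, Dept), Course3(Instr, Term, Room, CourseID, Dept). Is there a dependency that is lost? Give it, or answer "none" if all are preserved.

Check Credits → Term: no single fragment contains all of {Term, Credits}, and the restricted closure of {Credits} across the fragments never reaches {Term}.
Instr, Dept → CourseID is preserved.
CourseID → Dept is preserved.
Dept → Room is preserved.
Room → CourseID is preserved.
Room, Dept → Credits is preserved.

Credits -> Term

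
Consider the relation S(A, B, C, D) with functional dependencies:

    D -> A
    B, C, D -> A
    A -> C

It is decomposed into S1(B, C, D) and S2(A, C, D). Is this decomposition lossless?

Yes

Common attributes: S1 ∩ S2 = {C, D}.
Closure of {C, D}: D → A applies, adding A. So (C, D)⁺ = {A, C, D}.
This closure contains every attribute of S2, so S1 ∩ S2 → S2. The join is lossless.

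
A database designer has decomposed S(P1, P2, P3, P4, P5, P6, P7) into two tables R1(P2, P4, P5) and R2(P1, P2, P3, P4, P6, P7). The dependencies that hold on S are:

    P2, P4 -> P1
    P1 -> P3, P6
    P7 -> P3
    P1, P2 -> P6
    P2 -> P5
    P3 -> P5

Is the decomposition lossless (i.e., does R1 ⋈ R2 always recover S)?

Yes

Common attributes: R1 ∩ R2 = {P2, P4}.
Closure of {P2, P4}: P2, P4 → P1 applies, adding P1; P1 → P3, P6 applies, adding P3, P6; P2 → P5 applies, adding P5. So (P2, P4)⁺ = {P1, P2, P3, P4, P5, P6}.
This closure contains every attribute of R1, so R1 ∩ R2 → R1. The join is lossless.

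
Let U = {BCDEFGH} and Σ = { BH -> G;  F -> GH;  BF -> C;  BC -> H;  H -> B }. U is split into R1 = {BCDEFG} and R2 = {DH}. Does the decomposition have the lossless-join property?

Common attributes: R1 ∩ R2 = {D}.
No dependency enlarges {D}, so (D)⁺ = {D}.
The closure contains neither all of R1 = {BCDEFG} nor all of R2 = {DH}, so the common attributes are not a superkey of either fragment. The join is lossy.

No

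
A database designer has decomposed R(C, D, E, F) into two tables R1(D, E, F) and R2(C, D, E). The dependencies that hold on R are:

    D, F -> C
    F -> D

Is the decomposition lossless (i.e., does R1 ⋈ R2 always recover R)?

Common attributes: R1 ∩ R2 = {D, E}.
No dependency enlarges {D, E}, so (D, E)⁺ = {D, E}.
The closure contains neither all of R1 = {D, E, F} nor all of R2 = {C, D, E}, so the common attributes are not a superkey of either fragment. The join is lossy.

No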